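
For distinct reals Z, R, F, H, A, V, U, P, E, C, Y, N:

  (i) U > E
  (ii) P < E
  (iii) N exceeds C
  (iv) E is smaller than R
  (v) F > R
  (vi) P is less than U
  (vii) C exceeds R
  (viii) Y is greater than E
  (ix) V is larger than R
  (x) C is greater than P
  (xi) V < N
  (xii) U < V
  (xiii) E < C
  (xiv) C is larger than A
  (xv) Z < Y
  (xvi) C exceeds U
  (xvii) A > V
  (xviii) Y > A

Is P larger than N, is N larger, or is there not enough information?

Link the given pairs in sequence: P < E; E < U; U < V; V < A; A < C; C < N.
Chaining these gives P < E < U < V < A < C < N.
So N is larger.

N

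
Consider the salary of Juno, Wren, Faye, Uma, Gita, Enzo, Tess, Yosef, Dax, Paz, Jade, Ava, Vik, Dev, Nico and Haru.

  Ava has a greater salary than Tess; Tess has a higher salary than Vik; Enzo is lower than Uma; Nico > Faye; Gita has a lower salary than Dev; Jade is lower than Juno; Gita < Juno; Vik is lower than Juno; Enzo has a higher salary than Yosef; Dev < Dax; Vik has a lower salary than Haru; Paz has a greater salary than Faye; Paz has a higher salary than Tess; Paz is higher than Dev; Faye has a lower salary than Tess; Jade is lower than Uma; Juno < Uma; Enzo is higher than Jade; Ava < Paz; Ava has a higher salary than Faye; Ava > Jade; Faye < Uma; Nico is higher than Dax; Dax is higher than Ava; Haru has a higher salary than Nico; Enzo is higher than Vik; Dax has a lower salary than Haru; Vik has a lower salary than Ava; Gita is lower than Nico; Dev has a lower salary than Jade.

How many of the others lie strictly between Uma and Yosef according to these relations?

The relations place Yosef below Uma. An element lies strictly between them when it is forced above Yosef and also forced below Uma.
Above Yosef: {Enzo}. Below Uma: {Gita, Vik, Dev, Jade, Faye, Juno, Enzo}.
Intersection: {Enzo} — 1.

1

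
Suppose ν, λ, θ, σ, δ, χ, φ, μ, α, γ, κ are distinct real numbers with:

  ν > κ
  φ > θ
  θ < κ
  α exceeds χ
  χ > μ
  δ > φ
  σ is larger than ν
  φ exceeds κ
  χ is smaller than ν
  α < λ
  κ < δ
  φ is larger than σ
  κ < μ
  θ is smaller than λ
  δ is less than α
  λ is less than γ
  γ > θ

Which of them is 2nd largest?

λ

Chaining the given pairs: θ < κ < μ < χ < ν < σ < φ < δ < α < λ < γ.
The 2nd largest is λ.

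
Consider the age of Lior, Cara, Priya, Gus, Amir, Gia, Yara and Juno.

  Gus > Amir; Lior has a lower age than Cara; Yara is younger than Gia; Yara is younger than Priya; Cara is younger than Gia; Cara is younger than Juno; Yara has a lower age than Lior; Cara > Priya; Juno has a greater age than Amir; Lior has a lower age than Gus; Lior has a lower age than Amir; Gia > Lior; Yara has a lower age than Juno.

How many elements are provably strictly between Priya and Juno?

1

The relations place Priya below Juno. An element lies strictly between them when it is forced above Priya and also forced below Juno.
Above Priya: {Cara, Gia}. Below Juno: {Yara, Lior, Amir, Cara}.
Intersection: {Cara} — 1.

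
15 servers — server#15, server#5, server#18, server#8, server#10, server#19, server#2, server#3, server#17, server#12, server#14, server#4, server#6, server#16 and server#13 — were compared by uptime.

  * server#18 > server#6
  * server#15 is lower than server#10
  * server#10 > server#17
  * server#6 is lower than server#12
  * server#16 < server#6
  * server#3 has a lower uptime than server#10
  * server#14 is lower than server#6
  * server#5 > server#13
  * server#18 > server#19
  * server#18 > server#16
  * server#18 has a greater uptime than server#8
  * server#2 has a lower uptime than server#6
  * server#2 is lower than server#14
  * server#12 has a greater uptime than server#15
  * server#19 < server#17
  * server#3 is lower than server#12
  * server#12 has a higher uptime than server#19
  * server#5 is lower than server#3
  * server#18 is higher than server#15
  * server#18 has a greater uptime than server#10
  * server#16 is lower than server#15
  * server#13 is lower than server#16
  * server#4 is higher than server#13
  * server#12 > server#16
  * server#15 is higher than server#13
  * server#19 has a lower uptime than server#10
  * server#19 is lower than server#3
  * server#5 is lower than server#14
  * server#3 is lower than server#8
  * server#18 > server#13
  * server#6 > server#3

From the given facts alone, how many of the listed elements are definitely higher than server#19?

7

The elements the relations force above server#19 are server#17, server#3, server#8, server#10, server#6, server#12, server#18 — no chain reaches any other.
That is 7.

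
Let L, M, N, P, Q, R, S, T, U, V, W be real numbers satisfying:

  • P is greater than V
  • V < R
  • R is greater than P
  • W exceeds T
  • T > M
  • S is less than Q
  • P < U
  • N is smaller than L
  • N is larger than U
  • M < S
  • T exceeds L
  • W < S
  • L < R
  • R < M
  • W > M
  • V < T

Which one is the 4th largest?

Chaining the given pairs: V < P < U < N < L < R < M < T < W < S < Q.
Counting 4 from the largest end gives T.

T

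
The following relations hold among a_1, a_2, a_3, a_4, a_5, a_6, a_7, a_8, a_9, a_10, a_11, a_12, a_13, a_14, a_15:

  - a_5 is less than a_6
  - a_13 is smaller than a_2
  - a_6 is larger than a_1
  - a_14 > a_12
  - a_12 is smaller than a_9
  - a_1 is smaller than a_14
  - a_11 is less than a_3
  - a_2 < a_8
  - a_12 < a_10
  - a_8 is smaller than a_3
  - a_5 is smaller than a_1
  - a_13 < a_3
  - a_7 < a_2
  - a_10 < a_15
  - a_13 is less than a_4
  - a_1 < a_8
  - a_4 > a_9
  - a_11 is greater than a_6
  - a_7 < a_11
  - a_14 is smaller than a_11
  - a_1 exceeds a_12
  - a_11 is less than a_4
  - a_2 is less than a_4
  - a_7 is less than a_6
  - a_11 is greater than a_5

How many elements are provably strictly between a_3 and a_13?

The relations place a_13 below a_3. An element lies strictly between them when it is forced above a_13 and also forced below a_3.
Above a_13: {a_2, a_8, a_4}. Below a_3: {a_12, a_5, a_1, a_7, a_14, a_6, a_2, a_8, a_11}.
Intersection: {a_2, a_8} — 2.

2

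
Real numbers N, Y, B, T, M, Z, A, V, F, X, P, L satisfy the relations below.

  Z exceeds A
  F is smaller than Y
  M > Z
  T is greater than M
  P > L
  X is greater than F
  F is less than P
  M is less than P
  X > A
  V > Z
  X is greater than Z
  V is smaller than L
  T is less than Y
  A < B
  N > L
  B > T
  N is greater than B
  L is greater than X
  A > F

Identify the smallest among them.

Chaining upward from F: directly above it, A, X, P, Y; then Z, L, B; then V, M, N; then T.
That covers every other element, and nothing is given below F, so F is the smallest.

F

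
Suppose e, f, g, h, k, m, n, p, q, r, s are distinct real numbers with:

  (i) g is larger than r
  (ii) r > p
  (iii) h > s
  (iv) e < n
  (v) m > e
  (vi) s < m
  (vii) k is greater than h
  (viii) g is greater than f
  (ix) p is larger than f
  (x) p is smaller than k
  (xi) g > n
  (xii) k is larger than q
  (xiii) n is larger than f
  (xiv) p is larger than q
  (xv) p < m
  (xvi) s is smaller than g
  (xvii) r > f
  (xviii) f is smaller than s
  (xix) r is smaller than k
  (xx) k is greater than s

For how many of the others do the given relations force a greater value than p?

From p the given relations immediately reach r, k, m.
From those, g — 4 in total.
Nothing else is reachable above p; 4 in all.

4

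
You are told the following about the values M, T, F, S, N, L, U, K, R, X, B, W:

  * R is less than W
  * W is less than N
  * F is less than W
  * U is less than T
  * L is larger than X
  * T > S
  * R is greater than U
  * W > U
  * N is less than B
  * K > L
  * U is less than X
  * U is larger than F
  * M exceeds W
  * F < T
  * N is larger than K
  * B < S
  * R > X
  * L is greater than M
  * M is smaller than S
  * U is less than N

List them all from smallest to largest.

Each adjacent pair is fixed by a given relation: F < U; U < X; X < R; R < W; W < M; M < L; L < K; K < N; N < B; B < S; S < T. Chaining them end to end gives the full order.

F < U < X < R < W < M < L < K < N < B < S < T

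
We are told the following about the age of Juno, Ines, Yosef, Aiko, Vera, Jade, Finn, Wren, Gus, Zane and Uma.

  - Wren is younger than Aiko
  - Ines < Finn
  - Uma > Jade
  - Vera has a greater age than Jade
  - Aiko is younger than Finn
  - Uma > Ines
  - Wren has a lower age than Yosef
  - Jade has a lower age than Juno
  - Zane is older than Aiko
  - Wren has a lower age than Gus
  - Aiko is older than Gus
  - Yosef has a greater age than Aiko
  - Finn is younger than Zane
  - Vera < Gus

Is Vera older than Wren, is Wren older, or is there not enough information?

Following every chain through Vera: above Vera we get Gus, Aiko, Finn, Zane, Yosef; below Vera we get Jade.
Wren is not reached, and no chain runs the other way from Wren to Vera.
So the given relations leave the order of Vera and Wren undetermined.

undetermined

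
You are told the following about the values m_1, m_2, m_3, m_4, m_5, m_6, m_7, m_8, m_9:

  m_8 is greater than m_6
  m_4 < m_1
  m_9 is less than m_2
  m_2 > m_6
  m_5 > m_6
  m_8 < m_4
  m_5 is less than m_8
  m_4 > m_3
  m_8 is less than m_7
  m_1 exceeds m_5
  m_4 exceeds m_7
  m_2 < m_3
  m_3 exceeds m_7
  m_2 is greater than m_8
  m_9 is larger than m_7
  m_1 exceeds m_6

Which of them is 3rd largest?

m_3

Piecing the relations together gives one ordering: m_6 < m_5 < m_8 < m_7 < m_9 < m_2 < m_3 < m_4 < m_1.
Counting 3 from the largest end gives m_3.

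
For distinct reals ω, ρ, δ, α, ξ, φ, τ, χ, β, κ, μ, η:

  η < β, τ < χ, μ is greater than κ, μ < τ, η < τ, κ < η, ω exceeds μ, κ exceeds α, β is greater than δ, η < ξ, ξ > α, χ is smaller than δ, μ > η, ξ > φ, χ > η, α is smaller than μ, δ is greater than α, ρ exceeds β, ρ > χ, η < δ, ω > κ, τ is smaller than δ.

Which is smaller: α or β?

Chaining the given relations: α < κ < μ < τ < δ < β.
So α < β; α is the smaller of the two.

α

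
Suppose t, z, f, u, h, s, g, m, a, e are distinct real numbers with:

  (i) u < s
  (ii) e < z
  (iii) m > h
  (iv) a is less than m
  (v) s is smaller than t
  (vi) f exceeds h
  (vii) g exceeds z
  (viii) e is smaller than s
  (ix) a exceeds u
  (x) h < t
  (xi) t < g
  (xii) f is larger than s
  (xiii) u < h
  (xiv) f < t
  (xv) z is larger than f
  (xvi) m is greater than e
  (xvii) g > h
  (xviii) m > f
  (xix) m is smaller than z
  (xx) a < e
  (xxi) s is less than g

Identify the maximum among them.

u is not greatest since u < a; a is not greatest since a < m; e is not greatest since e < s; h is not greatest since h < g; s is not greatest since s < g; f is not greatest since f < z; m is not greatest since m < z; z is not greatest since z < g; t is not greatest since t < g.
Only g has nothing above it, so g is the maximum.

g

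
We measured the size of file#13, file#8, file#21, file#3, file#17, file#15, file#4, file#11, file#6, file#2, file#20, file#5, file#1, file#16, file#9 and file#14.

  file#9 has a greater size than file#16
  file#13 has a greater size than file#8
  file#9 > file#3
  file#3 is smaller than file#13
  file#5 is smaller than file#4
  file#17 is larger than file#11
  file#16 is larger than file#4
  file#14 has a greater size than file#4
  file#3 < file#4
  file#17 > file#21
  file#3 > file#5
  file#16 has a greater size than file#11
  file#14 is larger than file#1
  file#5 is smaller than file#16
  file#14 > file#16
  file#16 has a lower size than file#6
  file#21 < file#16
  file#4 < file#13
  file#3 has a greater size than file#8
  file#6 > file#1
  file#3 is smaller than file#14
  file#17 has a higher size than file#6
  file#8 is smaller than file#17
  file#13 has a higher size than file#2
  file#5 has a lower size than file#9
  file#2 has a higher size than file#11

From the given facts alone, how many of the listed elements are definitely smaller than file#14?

From file#14 the given relations immediately reach file#3, file#4, file#1, file#16.
From those, file#5, file#8, file#11, file#21 — 8 in total.
Nothing else is reachable below file#14; 8 in all.

8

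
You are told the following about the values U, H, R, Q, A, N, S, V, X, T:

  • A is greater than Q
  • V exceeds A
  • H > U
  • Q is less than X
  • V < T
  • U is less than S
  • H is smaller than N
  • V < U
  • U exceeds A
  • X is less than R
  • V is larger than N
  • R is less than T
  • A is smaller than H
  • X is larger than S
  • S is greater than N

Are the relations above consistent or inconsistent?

inconsistent

Chaining the given relations yields V < U < H < N, so V < N. But one relation states N < V. These cannot both hold.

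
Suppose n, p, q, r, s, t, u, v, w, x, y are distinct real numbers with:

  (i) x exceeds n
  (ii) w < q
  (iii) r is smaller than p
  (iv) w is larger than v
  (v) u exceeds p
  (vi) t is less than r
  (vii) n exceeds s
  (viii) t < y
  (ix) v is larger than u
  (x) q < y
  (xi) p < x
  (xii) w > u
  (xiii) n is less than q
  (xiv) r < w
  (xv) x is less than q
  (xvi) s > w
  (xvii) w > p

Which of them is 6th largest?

The consecutive relations fix a unique order: t < r < p < u < v < w < s < n < x < q < y.
Counting 6 from the largest end gives w.

w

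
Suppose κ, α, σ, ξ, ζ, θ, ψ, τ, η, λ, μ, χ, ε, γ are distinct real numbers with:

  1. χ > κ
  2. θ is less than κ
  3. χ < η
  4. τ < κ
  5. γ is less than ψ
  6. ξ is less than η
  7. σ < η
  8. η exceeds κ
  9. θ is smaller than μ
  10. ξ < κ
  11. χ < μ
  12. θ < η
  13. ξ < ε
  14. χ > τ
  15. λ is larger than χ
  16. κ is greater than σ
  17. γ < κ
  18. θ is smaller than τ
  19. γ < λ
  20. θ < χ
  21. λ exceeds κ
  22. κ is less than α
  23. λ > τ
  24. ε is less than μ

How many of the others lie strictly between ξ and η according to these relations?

2

Chaining upward from ξ reaches: ε, κ, χ, μ, λ, α.
Chaining downward from η reaches: σ, θ, γ, τ, κ, χ.
Strictly between ξ and η are those in both lists: κ, χ — 2 elements.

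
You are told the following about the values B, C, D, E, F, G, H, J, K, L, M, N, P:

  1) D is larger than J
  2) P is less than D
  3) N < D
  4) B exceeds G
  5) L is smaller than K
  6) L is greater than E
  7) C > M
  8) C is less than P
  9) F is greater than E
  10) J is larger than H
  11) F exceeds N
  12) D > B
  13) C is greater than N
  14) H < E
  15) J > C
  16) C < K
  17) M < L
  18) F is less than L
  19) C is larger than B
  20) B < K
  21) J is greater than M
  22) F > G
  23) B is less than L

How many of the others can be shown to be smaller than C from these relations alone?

Directly below C: M, N, B.
One step further: G (4 so far).
No other element is forced below C by the given relations, so the count is 4.

4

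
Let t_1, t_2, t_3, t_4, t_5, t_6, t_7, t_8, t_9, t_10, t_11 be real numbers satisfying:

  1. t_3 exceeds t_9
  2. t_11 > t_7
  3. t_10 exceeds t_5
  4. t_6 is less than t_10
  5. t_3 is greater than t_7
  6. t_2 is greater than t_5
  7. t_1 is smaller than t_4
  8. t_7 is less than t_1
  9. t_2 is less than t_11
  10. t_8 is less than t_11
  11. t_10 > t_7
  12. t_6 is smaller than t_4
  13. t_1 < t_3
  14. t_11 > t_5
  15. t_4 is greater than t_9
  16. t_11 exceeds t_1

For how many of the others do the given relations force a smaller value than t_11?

5

From t_11 the given relations immediately reach t_7, t_1, t_5, t_8, t_2.
No other element is forced below t_11 by the given relations, so the count is 5.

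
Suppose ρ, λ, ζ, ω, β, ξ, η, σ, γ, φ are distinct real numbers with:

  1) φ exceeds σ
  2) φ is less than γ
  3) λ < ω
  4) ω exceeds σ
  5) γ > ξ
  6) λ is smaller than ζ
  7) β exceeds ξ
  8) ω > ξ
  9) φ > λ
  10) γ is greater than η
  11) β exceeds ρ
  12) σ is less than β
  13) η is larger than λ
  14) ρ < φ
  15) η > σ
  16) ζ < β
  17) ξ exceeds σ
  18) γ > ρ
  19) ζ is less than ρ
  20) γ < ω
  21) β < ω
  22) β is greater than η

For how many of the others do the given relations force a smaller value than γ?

7

From γ the given relations immediately reach ξ, ρ, φ, η.
From those, σ, λ, ζ — 7 in total.
Nothing else is reachable below γ; 7 in all.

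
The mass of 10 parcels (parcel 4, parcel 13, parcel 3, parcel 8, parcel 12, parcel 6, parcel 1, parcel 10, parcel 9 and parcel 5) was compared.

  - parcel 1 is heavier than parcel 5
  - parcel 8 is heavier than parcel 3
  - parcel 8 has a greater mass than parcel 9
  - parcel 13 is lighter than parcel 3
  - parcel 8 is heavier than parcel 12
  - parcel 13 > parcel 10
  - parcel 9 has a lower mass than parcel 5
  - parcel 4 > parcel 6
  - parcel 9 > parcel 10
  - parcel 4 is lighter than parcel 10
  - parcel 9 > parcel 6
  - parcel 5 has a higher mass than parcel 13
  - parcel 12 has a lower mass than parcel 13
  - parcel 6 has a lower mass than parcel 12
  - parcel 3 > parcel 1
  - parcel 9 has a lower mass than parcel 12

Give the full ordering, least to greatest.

The consecutive links are each given: parcel 6 < parcel 4; parcel 4 < parcel 10; parcel 10 < parcel 9; parcel 9 < parcel 12; parcel 12 < parcel 13; parcel 13 < parcel 5; parcel 5 < parcel 1; parcel 1 < parcel 3; parcel 3 < parcel 8.

parcel 6 < parcel 4 < parcel 10 < parcel 9 < parcel 12 < parcel 13 < parcel 5 < parcel 1 < parcel 3 < parcel 8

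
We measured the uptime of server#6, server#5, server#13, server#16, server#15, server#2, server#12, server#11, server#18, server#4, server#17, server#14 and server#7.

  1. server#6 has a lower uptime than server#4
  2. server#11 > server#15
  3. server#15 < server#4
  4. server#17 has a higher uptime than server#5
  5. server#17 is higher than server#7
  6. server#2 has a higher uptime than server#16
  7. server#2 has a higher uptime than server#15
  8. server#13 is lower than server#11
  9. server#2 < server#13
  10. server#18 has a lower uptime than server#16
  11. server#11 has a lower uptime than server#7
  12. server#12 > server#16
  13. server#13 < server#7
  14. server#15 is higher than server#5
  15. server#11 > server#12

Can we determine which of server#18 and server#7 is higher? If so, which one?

server#18 < server#16 and server#16 < server#12 give server#18 < server#12.
Then server#12 < server#11 extends the chain to server#11.
With server#11 < server#7: server#18 < server#16 < server#12 < server#11 < server#7.
So server#7 is higher.

server#7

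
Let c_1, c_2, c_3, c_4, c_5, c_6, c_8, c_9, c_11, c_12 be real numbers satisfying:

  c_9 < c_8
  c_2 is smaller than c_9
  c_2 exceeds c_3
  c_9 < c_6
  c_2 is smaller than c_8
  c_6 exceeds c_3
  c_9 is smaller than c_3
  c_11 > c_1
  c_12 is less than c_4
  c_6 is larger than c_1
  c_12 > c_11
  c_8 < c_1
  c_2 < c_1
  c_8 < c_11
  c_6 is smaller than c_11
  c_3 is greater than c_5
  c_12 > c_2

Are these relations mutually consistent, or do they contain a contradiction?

inconsistent

We have c_9 < c_3 stated directly, yet also c_3 < c_2 < c_9 by chaining the others — so c_3 < c_9. Contradiction.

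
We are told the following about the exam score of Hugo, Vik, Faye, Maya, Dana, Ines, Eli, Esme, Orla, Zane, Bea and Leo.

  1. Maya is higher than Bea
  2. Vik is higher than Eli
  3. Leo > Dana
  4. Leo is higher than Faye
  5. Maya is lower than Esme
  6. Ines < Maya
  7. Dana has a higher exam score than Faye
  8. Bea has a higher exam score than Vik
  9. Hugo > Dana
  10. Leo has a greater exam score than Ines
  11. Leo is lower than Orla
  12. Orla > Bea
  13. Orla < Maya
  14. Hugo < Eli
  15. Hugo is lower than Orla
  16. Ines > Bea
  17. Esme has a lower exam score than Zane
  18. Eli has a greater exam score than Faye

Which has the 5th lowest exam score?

Chaining the given pairs: Faye < Dana < Hugo < Eli < Vik < Bea < Ines < Leo < Orla < Maya < Esme < Zane.
Counting 5 from the smallest end gives Vik.

Vik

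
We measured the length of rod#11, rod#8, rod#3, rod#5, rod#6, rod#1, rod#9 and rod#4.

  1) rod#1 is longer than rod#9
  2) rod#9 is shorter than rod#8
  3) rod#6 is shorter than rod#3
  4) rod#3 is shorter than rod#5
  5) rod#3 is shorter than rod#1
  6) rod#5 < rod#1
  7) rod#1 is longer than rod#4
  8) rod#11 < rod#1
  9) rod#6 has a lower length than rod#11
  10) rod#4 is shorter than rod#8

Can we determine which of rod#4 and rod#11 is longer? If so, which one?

undetermined

Following every chain through rod#4: above rod#4 we get rod#8, rod#1.
rod#11 is not reached, and no chain runs the other way from rod#11 to rod#4.
So the given relations leave the order of rod#4 and rod#11 undetermined.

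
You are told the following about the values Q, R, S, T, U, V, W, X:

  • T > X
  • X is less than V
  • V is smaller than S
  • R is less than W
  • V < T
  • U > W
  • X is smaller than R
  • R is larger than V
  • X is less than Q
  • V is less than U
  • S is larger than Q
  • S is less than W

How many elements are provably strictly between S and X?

The relations place X below S. An element lies strictly between them when it is forced above X and also forced below S.
Above X: {V, Q, T, R, W, U}. Below S: {V, Q}.
Intersection: {V, Q} — 2.

2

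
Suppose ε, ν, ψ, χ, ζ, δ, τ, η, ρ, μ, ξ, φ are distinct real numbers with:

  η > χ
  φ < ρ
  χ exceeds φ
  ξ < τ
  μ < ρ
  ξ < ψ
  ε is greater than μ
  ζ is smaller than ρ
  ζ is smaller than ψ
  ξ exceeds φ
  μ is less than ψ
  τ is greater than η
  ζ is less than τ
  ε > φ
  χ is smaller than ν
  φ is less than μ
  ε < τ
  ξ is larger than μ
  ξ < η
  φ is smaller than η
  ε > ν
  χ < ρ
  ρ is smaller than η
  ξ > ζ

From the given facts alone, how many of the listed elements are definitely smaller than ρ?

4

The elements the relations force below ρ are φ, χ, ζ, μ — no chain reaches any other.
That is 4.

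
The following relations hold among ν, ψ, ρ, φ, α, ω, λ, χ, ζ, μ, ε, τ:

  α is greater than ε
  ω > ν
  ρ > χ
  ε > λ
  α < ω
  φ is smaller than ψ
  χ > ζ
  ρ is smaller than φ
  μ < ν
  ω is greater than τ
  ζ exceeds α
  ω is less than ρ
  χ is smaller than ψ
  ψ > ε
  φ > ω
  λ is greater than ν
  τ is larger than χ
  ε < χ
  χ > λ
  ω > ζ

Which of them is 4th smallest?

ε

Chaining the given pairs: μ < ν < λ < ε < α < ζ < χ < τ < ω < ρ < φ < ψ.
Counting 4 from the smallest end gives ε.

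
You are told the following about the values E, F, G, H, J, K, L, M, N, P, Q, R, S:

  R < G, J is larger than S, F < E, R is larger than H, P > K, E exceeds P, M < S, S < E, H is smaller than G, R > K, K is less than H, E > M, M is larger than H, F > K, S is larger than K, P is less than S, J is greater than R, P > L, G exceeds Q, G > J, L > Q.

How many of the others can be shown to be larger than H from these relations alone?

6

The elements the relations force above H are R, M, S, J, G, E — no chain reaches any other.
That is 6.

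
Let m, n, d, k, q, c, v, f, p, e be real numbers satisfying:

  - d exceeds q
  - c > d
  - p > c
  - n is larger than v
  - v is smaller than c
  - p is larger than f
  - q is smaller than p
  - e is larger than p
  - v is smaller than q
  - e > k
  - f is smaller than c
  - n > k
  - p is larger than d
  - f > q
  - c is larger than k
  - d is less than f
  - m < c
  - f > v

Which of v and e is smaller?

Chaining the given relations: v < q < d < f < c < p < e.
So v < e; v is the smaller of the two.

v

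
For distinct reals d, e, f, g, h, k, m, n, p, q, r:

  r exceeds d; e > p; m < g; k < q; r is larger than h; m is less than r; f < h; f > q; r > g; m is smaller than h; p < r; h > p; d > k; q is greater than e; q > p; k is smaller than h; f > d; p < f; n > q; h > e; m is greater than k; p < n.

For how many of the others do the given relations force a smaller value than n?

Directly below n: p, q.
One step further: e, k (4 so far).
No other element is forced below n by the given relations, so the count is 4.

4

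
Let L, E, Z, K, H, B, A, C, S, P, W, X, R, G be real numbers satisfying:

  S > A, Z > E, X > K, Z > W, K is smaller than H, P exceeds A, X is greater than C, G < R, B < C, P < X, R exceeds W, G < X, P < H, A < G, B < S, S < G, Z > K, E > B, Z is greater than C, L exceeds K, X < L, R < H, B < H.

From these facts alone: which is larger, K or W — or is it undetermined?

undetermined

Following every chain through W: above W we get Z, R, H.
K is not reached, and no chain runs the other way from K to W.
So the given relations leave the order of W and K undetermined.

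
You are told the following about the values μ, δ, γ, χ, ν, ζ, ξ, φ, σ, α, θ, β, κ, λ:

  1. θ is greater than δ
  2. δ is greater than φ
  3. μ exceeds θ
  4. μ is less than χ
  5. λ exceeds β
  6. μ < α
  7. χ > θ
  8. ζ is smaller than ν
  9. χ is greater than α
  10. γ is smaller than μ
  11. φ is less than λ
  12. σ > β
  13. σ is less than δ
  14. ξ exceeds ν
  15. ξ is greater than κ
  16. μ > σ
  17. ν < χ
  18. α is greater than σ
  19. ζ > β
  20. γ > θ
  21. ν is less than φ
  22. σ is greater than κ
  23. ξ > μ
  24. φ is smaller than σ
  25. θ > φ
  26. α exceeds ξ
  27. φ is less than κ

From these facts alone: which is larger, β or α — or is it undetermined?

Link the given pairs in sequence: β < ζ; ζ < ν; ν < φ; φ < κ; κ < σ; σ < δ; δ < θ; θ < γ; γ < μ; μ < ξ; ξ < α.
Together: β < ζ < ν < φ < κ < σ < δ < θ < γ < μ < ξ < α.
So α is larger.

α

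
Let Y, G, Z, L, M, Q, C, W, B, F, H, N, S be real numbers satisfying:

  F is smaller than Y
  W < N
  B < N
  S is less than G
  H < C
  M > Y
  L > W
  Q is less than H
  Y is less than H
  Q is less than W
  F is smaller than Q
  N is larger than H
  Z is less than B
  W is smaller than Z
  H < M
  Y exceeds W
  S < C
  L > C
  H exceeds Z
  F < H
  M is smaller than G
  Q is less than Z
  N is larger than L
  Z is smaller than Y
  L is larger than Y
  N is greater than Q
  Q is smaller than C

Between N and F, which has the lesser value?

Following the relations from F: F < Q < W < Z < Y < H < C < L < N.
So F < N; F is the smaller of the two.

F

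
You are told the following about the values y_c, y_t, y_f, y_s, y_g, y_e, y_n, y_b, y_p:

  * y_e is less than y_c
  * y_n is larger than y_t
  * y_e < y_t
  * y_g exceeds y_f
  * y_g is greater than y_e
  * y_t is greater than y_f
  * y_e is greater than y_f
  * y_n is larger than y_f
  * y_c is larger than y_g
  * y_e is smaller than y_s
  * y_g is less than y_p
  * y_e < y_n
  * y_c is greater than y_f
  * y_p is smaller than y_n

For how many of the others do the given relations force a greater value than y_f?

7

From y_f the given relations immediately reach y_e, y_g, y_t, y_n, y_c.
From those, y_s, y_p — 7 in total.
Nothing else is reachable above y_f; 7 in all.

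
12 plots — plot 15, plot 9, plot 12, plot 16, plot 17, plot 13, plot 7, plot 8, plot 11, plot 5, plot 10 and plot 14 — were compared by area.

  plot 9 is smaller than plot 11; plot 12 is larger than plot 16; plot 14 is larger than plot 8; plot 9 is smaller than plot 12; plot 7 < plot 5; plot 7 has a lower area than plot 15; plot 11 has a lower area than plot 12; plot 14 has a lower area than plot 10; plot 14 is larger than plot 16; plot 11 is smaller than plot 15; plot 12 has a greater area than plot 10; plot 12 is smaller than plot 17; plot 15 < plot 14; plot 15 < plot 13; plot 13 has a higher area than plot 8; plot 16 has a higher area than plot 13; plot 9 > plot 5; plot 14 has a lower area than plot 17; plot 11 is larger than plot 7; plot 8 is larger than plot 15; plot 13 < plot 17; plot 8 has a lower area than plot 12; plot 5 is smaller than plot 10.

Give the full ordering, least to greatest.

plot 7 < plot 5 < plot 9 < plot 11 < plot 15 < plot 8 < plot 13 < plot 16 < plot 14 < plot 10 < plot 12 < plot 17

Nothing is placed below plot 7, so it is least; from there plot 7 < plot 5; plot 5 < plot 9; plot 9 < plot 11; plot 11 < plot 15; plot 15 < plot 8; plot 8 < plot 13; plot 13 < plot 16; plot 16 < plot 14; plot 14 < plot 10; plot 10 < plot 12; plot 12 < plot 17, each given directly.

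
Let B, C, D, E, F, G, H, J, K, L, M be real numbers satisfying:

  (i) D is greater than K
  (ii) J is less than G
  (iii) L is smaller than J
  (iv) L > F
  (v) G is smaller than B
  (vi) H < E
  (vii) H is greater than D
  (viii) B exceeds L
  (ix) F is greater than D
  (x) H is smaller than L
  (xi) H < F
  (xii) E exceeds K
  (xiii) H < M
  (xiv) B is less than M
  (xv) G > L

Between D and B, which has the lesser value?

Following the relations from D: D < H < F < L < J < G < B.
So D < B; D is the smaller of the two.

D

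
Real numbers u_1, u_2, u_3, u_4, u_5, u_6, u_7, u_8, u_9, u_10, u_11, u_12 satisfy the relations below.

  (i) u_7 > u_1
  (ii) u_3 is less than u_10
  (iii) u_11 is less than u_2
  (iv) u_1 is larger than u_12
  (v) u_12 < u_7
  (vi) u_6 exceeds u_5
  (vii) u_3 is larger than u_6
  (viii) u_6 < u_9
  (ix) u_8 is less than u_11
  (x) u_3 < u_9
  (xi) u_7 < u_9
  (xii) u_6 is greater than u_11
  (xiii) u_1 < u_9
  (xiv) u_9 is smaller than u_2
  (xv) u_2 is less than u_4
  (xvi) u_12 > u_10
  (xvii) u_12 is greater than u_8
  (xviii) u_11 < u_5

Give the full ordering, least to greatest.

Each adjacent pair is fixed by a given relation: u_8 < u_11; u_11 < u_5; u_5 < u_6; u_6 < u_3; u_3 < u_10; u_10 < u_12; u_12 < u_1; u_1 < u_7; u_7 < u_9; u_9 < u_2; u_2 < u_4. Chaining them end to end gives the full order.

u_8 < u_11 < u_5 < u_6 < u_3 < u_10 < u_12 < u_1 < u_7 < u_9 < u_2 < u_4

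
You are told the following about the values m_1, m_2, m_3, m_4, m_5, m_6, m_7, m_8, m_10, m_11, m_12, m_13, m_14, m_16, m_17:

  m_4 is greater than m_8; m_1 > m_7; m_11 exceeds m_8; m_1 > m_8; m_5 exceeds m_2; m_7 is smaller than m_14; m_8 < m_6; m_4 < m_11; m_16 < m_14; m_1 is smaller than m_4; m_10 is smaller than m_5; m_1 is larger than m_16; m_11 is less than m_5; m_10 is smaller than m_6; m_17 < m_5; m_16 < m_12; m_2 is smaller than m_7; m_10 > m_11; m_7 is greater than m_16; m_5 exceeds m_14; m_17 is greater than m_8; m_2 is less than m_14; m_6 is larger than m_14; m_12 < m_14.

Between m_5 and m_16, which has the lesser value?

m_16

The relevant relations are m_16 < m_7; m_7 < m_1; m_1 < m_4; m_4 < m_11; m_11 < m_10; m_10 < m_5.
Chaining these gives m_16 < m_7 < m_1 < m_4 < m_11 < m_10 < m_5.
So m_16 < m_5; m_16 is the smaller of the two.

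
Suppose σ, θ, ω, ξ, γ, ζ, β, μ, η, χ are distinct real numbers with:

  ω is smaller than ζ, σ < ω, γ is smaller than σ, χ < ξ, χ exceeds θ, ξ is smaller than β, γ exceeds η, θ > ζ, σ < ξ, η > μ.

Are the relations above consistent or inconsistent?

The single ordering μ < η < γ < σ < ω < ζ < θ < χ < ξ < β satisfies every listed relation, so no contradiction arises.

consistent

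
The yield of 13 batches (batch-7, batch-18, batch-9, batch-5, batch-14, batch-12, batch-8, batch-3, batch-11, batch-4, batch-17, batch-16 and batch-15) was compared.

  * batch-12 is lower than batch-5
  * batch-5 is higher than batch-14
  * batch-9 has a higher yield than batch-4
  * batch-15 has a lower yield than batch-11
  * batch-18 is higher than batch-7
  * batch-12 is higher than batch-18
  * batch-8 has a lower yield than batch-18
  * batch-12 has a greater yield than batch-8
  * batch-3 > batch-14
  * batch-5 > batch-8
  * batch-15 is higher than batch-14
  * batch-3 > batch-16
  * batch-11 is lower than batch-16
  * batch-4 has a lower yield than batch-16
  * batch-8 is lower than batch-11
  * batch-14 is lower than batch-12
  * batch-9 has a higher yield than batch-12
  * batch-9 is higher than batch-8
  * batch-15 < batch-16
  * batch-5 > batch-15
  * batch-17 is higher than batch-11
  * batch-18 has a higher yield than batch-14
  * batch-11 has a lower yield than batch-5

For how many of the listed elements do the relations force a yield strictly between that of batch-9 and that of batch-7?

2

Chaining upward from batch-7 reaches: batch-18, batch-12, batch-5.
Chaining downward from batch-9 reaches: batch-14, batch-8, batch-4, batch-18, batch-12.
Strictly between batch-7 and batch-9 are those in both lists: batch-18, batch-12 — 2 elements.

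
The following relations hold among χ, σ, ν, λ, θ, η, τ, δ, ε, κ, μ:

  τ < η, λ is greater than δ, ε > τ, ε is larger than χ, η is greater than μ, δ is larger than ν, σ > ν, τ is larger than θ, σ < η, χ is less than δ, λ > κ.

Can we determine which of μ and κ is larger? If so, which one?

Following every chain through μ: above μ we get η.
κ is not reached, and no chain runs the other way from κ to μ.
So the given relations leave the order of μ and κ undetermined.

undetermined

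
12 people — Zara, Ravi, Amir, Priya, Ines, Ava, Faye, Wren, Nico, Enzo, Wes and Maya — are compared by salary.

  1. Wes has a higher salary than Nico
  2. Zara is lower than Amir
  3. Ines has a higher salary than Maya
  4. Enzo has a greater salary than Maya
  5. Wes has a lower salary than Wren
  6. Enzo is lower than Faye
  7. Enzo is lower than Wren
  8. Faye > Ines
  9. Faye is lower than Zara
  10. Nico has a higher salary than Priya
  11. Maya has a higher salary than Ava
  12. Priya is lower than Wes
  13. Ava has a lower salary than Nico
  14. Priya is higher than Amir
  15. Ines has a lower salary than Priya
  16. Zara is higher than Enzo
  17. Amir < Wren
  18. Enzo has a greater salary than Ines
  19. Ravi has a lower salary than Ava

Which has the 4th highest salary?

Priya

Piecing the relations together gives one ordering: Ravi < Ava < Maya < Ines < Enzo < Faye < Zara < Amir < Priya < Nico < Wes < Wren.
Counting 4 from the largest end gives Priya.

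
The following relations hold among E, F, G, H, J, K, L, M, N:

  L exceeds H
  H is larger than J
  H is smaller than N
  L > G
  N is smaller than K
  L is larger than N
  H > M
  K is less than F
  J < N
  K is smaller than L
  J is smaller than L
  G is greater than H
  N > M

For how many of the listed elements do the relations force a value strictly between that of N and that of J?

Chaining upward from J reaches: H, G, K, L, F.
Chaining downward from N reaches: M, H.
Strictly between J and N are those in both lists: H — 1 element.

1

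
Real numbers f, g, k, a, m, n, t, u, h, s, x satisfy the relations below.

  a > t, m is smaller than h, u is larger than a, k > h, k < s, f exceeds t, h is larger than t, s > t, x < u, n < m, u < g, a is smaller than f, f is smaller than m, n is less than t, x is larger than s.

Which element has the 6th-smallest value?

Piecing the relations together gives one ordering: n < t < a < f < m < h < k < s < x < u < g.
Counting 6 from the smallest end gives h.

h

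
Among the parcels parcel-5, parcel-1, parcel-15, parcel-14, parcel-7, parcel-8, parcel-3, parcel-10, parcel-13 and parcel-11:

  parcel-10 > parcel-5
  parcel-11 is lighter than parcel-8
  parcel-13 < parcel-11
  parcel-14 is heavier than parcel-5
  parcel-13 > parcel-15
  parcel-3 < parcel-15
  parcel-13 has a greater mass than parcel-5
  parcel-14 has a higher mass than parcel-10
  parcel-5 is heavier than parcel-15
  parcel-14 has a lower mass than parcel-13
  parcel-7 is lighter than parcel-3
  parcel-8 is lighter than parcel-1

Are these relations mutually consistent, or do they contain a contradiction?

consistent

The single ordering parcel-7 < parcel-3 < parcel-15 < parcel-5 < parcel-10 < parcel-14 < parcel-13 < parcel-11 < parcel-8 < parcel-1 satisfies every listed relation, so no contradiction arises.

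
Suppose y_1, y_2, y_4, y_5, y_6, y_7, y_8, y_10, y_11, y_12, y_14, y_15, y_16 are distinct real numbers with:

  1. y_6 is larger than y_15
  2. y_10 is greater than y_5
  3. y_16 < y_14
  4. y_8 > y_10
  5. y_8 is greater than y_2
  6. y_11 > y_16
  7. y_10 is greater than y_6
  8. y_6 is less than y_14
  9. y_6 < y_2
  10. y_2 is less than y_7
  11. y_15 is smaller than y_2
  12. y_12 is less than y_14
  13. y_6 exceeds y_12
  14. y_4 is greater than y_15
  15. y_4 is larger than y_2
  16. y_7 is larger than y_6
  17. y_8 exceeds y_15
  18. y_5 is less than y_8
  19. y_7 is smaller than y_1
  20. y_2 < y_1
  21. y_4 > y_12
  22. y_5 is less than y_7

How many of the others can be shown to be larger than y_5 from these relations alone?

4

From y_5 the given relations immediately reach y_10, y_8, y_7.
From those, y_1 — 4 in total.
Nothing else is reachable above y_5; 4 in all.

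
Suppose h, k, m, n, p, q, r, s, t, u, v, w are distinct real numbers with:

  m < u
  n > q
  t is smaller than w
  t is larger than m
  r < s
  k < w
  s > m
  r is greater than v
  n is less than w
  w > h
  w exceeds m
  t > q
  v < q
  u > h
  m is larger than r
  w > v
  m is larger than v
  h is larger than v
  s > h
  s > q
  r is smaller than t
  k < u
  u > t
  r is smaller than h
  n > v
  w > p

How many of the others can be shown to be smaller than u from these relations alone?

7

Directly below u: k, h, m, t.
One step further: v, r, q (7 so far).
Nothing else is reachable below u; 7 in all.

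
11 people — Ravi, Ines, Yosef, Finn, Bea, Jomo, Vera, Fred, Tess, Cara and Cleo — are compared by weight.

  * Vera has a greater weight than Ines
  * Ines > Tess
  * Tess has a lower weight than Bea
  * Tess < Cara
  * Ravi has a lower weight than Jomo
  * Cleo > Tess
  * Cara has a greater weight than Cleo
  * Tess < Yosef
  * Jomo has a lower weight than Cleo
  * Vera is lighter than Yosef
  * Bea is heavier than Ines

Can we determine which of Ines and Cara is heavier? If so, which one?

Following every chain through Ines: above Ines we get Vera, Bea, Yosef; below Ines we get Tess.
Cara is not reached, and no chain runs the other way from Cara to Ines.
So the given relations leave the order of Ines and Cara undetermined.

undetermined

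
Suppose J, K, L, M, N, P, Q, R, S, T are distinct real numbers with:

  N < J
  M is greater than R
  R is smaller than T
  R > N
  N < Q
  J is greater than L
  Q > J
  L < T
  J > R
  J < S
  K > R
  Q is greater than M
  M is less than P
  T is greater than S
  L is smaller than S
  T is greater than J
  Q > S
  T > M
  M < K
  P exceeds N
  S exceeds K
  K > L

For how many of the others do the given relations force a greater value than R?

The elements the relations force above R are J, M, P, K, S, T, Q — no chain reaches any other.
That is 7.

7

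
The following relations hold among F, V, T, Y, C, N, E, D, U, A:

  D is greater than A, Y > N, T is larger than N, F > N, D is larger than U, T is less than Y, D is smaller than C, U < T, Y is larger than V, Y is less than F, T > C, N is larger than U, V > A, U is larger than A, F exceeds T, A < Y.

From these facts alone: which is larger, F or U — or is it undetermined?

Following the relations from U: U < N < T < Y < F.
So F is larger.

F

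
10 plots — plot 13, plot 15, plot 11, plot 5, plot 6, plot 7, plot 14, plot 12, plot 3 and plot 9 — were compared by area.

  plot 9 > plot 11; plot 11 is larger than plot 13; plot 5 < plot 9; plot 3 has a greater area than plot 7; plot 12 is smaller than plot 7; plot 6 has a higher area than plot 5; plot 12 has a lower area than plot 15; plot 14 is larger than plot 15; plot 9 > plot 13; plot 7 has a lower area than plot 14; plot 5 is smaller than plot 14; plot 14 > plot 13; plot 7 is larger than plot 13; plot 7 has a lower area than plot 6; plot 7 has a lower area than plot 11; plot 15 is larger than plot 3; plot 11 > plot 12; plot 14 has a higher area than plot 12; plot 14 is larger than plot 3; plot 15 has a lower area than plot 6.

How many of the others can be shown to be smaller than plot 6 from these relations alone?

From plot 6 the given relations immediately reach plot 5, plot 7, plot 15.
From those, plot 12, plot 13, plot 3 — 6 in total.
Nothing else is reachable below plot 6; 6 in all.

6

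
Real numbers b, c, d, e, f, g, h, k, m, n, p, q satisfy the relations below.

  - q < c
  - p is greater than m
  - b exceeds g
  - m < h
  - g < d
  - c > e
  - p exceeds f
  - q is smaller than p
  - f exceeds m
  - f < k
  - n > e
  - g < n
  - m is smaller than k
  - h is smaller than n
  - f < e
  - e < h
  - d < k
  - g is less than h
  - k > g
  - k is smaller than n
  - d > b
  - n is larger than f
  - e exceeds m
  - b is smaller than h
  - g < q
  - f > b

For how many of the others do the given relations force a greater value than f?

The elements the relations force above f are e, h, k, p, n, c — no chain reaches any other.
That is 6.

6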